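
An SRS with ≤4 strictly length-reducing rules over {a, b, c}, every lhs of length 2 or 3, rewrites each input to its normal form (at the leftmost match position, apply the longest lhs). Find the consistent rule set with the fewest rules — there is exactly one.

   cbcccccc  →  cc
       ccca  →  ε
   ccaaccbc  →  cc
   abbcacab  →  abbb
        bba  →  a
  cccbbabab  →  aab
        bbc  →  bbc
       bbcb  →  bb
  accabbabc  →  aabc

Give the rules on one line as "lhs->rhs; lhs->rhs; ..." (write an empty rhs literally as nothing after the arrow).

  | cbcccccc => cccccc => cccc => cc
  | ccca => ca => ε
  | ccaaccbc => caccbc => ccbc => cc
  | abbcacab => abbcab => abbb

ba->a; ca->; cb->; ccc->c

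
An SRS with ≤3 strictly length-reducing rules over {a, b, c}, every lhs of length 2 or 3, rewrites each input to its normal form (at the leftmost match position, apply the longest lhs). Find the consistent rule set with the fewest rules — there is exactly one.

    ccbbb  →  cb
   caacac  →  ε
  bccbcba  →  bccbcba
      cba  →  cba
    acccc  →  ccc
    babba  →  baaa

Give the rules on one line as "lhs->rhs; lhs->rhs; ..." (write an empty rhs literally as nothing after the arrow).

  | ccbbb => ccab => cb
  | caacac => acac => ac => ε
  | bccbcba
  | cba

ac->; bb->a; ca->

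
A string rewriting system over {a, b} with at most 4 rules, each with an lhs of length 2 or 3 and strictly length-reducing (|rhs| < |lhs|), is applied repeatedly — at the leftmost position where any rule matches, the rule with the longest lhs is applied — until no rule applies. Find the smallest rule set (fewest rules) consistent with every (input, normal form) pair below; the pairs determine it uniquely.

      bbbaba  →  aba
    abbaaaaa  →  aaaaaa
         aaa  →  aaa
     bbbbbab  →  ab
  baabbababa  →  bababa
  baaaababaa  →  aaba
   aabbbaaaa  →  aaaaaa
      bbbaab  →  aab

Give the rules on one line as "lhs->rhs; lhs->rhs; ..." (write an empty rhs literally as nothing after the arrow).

baa->bb; bb->; bbb->

  | bbbaba => aba
  | abbaaaaa => aaaaaa
  | aaa
  | bbbbbab => bbab => ab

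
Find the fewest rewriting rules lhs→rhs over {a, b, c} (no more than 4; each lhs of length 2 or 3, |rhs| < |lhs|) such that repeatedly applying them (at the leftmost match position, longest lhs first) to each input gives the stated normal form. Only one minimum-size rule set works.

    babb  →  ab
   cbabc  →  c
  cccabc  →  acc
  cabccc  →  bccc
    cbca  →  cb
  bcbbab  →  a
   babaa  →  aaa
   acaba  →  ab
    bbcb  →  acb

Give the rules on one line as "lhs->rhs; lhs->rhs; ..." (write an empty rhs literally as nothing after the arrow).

ba->b; bb->a; ca->; ccb->ac

  | babb => bbb => ab
  | cbabc => cbbc => cac => c
  | cccabc => ccbc => acc
  | cabccc => bccc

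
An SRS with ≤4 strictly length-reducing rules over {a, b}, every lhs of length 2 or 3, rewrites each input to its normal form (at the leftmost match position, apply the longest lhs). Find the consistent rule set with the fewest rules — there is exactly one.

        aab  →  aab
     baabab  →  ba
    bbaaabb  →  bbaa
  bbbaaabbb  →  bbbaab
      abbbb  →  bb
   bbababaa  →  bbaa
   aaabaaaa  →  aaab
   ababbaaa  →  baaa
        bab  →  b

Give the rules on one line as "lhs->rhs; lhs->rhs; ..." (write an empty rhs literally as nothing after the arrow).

aba->ab; abb->; bab->b

  | aab
  | baabab => baabb => ba
  | bbaaabb => bbaa
  | bbbaaabbb => bbbaab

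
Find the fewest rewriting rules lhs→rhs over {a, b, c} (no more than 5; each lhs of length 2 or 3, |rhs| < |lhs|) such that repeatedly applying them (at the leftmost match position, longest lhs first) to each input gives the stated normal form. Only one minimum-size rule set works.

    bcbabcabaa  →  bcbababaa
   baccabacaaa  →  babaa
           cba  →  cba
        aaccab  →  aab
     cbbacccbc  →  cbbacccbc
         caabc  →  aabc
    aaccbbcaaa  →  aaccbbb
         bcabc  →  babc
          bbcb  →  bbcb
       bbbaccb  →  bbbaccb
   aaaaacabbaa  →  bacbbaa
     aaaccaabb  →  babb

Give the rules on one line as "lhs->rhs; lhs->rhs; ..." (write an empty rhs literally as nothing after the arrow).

aaa->b; aca->c; ca->a; cca->

  | bcbabcabaa => bcbababaa
  | baccabacaaa => babacaaa => babcaa => babaa
  | cba
  | aaccab => aab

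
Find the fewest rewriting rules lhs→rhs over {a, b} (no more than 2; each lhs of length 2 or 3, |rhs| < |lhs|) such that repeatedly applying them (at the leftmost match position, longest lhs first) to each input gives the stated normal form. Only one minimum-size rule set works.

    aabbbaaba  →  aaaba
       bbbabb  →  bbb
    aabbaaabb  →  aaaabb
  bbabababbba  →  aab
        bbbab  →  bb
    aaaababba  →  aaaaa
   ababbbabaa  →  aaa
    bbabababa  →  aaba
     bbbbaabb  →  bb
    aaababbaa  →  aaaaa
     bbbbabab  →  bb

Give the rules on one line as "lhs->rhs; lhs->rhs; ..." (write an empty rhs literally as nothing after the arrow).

  | aabbbaaba => aababa => aaaba
  | bbbabb => bbb
  | aabbaaabb => aaaabb
  | bbabababbba => bababbba => ababbba => aabbba => aab

bab->ab; bba->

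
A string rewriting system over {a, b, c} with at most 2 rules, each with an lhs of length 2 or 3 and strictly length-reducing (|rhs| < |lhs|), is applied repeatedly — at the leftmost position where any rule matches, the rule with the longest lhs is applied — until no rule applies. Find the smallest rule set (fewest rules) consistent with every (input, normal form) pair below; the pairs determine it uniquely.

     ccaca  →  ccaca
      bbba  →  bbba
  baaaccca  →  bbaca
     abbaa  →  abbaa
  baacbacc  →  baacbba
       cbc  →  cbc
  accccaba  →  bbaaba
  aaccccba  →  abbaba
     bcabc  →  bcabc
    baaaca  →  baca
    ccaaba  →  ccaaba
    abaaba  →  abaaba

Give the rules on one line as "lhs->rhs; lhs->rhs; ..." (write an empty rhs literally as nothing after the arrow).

  | ccaca
  | bbba
  | baaaccca => baccca => bbaca
  | abbaa

aaa->a; acc->ba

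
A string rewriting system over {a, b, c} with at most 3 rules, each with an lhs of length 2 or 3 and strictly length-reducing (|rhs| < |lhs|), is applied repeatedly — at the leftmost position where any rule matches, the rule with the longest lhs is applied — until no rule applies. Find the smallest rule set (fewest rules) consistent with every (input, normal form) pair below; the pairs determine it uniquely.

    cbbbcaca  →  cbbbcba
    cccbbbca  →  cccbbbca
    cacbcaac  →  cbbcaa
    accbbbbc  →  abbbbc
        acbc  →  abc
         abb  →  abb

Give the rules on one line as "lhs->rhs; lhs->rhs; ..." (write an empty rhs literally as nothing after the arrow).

  | cbbbcaca => cbbbcba
  | cccbbbca
  | cacbcaac => cbbcaac => cbbcaa
  | accbbbbc => acbbbbc => abbbbc

ac->a; cac->cb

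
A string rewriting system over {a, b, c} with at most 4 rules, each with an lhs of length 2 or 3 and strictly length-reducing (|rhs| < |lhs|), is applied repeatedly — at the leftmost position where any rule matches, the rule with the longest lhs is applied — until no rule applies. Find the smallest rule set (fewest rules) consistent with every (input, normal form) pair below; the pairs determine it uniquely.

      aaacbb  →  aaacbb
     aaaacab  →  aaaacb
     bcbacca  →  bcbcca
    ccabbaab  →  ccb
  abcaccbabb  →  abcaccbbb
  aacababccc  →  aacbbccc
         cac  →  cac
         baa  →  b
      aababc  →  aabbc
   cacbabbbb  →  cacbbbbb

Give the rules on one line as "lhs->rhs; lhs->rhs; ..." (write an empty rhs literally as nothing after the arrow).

  | aaacbb
  | aaaacab => aaaacb
  | bcbacca => bcbcca
  | ccabbaab => ccbbaab => ccab => ccb

ba->b; bba->; cab->cb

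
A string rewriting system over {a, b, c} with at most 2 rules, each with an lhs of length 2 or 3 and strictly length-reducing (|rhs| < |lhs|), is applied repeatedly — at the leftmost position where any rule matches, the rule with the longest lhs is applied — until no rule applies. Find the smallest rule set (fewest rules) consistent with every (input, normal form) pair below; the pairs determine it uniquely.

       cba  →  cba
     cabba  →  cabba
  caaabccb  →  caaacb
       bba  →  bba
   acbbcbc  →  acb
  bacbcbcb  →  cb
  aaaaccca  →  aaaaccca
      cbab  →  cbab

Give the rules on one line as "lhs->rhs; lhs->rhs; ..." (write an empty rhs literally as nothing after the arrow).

  | cba
  | cabba
  | caaabccb => caaacb
  | bba

bac->c; bc->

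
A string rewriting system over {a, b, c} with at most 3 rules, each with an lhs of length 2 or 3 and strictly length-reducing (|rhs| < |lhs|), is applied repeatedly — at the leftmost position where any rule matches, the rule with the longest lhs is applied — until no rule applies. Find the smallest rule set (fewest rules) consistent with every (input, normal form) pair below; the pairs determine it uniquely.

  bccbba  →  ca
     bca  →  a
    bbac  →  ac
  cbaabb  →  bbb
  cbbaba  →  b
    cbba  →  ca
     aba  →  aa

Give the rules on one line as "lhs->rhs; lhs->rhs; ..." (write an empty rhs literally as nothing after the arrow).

  | bccbba => cbba => cba => ca
  | bca => a
  | bbac => bac => ac
  | cbaabb => caabb => bbb

ba->a; bc->; caa->b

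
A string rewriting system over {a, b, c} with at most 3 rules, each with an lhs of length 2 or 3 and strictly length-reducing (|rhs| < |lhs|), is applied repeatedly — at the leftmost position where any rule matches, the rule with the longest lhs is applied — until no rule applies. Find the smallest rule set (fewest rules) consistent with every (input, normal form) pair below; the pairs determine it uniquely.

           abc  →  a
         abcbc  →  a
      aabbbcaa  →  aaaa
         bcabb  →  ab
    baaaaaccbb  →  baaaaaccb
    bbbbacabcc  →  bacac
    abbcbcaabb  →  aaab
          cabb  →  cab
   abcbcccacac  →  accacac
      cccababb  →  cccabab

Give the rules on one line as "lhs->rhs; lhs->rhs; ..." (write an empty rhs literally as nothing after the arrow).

  | abc => a
  | abcbc => abc => a
  | aabbbcaa => aabbcaa => aabcaa => aaaa
  | bcabb => abb => ab

bb->b; bc->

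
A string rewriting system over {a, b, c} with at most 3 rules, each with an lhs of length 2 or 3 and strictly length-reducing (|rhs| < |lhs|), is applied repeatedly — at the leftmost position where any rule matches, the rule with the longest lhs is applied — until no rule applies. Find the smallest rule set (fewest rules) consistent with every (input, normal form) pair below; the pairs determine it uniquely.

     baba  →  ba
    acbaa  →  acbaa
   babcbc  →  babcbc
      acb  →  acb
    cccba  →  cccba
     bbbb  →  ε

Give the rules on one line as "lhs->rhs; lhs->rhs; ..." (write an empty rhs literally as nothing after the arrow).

  | baba => ba
  | acbaa
  | babcbc
  | acb

aba->a; bb->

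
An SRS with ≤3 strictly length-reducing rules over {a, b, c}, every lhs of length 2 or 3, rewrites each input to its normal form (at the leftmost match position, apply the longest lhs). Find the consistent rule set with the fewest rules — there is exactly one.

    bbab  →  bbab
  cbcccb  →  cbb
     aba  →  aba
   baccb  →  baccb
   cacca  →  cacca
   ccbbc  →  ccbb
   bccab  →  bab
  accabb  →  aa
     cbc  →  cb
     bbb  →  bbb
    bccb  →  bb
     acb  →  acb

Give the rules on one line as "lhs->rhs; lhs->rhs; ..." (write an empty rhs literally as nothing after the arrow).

  | bbab
  | cbcccb => cbccb => cbcb => cbb
  | aba
  | baccb

bc->b; cab->a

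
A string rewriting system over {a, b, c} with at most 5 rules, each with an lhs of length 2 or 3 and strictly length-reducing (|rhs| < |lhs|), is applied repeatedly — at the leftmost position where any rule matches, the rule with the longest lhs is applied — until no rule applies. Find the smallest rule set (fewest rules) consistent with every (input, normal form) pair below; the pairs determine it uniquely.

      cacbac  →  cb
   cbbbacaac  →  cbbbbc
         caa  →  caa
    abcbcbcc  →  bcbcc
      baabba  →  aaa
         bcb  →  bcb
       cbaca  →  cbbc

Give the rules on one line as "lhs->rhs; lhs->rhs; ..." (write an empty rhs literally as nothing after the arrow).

  | cacbac => cbac => cb
  | cbbbacaac => cbbbbcac => cbbbbc
  | caa
  | abcbcbcc => acbcbcc => bcbcc

ab->a; ac->; aca->bc; baa->aa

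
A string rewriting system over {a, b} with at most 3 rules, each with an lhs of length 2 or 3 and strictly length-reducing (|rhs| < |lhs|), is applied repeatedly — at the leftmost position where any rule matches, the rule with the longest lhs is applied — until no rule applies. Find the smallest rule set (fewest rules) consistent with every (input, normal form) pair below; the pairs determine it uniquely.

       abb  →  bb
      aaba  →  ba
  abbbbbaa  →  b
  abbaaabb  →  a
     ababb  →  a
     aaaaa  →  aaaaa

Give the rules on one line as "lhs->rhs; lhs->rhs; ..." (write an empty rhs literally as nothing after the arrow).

  | abb => bb
  | aaba => aba => ba
  | abbbbbaa => bbbbbaa => abbaa => bbaa => b
  | abbaaabb => bbaaabb => babb => bbb => a

ab->b; baa->; bbb->a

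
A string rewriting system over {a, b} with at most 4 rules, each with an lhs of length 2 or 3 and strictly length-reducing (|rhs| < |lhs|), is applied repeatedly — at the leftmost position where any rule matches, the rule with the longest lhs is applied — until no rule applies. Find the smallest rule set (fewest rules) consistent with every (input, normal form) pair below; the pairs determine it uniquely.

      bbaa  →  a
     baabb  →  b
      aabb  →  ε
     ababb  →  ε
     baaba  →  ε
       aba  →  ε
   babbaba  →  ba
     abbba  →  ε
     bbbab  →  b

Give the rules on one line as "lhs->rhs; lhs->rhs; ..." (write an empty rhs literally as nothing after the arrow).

ab->; aba->bb; bb->; bba->

  | bbaa => a
  | baabb => bab => b
  | aabb => ab => ε
  | ababb => bbbb => bb => ε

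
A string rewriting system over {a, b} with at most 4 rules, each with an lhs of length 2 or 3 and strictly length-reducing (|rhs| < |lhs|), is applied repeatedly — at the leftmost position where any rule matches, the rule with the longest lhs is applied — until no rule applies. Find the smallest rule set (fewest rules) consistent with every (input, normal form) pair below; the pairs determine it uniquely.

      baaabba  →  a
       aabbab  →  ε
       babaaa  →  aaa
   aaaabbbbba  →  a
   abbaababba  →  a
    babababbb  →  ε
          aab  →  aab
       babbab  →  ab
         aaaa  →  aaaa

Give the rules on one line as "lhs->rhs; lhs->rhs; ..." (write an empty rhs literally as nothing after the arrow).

  | baaabba => aaabba => aabba => abba => bba => ba => a
  | aabbab => abbab => bbab => bbb => ε
  | babaaa => bbaaa => baaa => aaa
  | aaaabbbbba => aaabbbbba => aabbbbba => abbbbba => bbbbba => bba => ba => a

abb->bb; ba->a; bab->bb; bbb->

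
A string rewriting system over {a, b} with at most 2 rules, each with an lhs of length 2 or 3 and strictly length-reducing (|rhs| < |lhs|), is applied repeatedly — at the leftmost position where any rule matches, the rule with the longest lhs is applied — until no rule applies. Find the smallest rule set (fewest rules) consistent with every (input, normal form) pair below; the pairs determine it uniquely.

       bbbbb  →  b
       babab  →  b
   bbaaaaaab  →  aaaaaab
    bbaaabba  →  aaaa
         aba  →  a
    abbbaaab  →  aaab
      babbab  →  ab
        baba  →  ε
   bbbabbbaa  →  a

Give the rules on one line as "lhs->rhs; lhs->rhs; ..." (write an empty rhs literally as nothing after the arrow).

ba->; bb->

  | bbbbb => bbb => b
  | babab => bab => b
  | bbaaaaaab => aaaaaab
  | bbaaabba => aaabba => aaaa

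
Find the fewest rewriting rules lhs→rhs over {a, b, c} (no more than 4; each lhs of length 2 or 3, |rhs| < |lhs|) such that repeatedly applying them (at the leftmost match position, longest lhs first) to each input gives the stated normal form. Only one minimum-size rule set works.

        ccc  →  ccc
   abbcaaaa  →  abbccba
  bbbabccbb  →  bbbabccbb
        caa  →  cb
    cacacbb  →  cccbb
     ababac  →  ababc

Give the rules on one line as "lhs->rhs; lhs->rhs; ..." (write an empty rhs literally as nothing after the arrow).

aa->b; aaa->cb; ac->c

  | ccc
  | abbcaaaa => abbccba
  | bbbabccbb
  | caa => cb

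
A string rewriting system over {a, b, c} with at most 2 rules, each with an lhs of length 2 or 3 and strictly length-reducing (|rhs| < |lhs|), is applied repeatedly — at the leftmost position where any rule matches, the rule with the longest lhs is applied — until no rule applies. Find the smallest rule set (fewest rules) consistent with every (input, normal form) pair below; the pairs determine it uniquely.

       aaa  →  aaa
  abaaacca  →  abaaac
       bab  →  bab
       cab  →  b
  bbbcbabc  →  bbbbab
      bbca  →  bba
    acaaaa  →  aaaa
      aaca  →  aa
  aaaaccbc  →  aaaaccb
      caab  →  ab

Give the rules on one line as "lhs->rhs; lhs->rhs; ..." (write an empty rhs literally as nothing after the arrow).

bc->b; ca->

  | aaa
  | abaaacca => abaaac
  | bab
  | cab => b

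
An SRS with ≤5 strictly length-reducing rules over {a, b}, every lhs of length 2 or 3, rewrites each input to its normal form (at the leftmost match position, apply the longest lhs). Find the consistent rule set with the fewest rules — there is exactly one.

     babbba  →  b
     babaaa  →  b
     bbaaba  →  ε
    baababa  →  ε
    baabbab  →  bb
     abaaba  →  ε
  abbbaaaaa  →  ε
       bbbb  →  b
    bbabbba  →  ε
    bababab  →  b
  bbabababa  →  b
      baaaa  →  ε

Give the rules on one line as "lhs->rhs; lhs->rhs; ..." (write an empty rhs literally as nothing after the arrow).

  | babbba => bbba => aa => b
  | babaaa => baaa => aa => b
  | bbaaba => baba => ba => ε
  | baababa => ababa => baba => ba => ε

aa->b; ab->b; ba->; bbb->a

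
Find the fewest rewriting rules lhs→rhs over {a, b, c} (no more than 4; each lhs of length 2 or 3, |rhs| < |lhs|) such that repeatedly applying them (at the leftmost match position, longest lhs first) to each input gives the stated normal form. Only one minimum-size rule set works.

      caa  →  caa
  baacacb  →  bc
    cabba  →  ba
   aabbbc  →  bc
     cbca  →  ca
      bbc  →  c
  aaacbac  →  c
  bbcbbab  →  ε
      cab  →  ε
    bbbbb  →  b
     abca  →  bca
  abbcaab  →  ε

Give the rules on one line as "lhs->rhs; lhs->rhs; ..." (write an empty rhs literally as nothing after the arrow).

ab->b; ac->c; bb->; cb->

  | caa
  | baacacb => bacacb => bcacb => bccb => bc
  | cabba => cbba => ba
  | aabbbc => abbbc => bbbc => bc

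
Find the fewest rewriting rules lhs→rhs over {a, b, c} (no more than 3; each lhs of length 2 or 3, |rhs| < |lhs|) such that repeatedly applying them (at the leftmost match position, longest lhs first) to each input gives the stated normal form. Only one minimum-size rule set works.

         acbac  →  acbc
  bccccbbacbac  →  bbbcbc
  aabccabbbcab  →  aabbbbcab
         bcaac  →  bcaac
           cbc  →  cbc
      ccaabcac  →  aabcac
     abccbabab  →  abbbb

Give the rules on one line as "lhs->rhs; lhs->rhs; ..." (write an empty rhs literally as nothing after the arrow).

  | acbac => acbc
  | bccccbbacbac => bccbbacbac => bbbacbac => bbbcbac => bbbcbc
  | aabccabbbcab => aababbbcab => aabbbbcab
  | bcaac

ba->b; cc->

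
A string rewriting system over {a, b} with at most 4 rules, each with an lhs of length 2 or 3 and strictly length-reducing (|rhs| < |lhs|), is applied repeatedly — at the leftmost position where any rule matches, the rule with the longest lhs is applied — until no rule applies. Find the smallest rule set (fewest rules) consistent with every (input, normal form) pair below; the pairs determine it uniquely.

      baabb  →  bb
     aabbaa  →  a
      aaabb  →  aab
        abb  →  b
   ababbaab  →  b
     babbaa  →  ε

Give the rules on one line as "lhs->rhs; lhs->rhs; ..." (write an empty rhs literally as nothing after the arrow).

abb->b; baa->; bba->ba

  | baabb => bb
  | aabbaa => abaa => a
  | aaabb => aab
  | abb => b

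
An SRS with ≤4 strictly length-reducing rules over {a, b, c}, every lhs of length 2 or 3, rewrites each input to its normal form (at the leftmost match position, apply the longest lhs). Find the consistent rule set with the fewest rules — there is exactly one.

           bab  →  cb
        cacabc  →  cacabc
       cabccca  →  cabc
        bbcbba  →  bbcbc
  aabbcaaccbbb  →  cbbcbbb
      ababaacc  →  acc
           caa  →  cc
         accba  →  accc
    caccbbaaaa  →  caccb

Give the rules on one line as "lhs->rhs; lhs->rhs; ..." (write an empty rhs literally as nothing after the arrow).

  | bab => cb
  | cacabc
  | cabccca => cabc
  | bbcbba => bbcbc

aa->c; aac->ca; ba->c; cca->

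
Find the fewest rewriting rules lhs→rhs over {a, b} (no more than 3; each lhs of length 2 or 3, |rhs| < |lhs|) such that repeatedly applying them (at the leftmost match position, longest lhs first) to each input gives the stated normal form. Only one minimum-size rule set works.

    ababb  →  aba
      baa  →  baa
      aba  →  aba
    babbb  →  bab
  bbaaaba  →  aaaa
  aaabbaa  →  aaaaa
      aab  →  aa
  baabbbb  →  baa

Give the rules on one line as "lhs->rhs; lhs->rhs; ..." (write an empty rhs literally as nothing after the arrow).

  | ababb => aba
  | baa
  | aba
  | babbb => bab

aab->aa; bb->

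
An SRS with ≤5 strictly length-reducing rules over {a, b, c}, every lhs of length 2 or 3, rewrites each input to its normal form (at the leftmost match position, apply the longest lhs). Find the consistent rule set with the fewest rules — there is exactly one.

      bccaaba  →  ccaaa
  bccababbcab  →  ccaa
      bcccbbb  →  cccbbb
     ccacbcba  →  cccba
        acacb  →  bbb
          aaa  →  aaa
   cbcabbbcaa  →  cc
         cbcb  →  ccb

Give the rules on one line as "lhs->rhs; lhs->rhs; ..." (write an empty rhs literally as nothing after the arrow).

  | bccaaba => ccaaba => ccaaa
  | bccababbcab => ccababbcab => ccaabbcab => ccaabcab => ccaacab => ccabab => ccaab => ccaa
  | bcccbbb => cccbbb
  | ccacbcba => ccbbcba => ccbcba => cccba

ab->a; ac->b; baa->; bc->c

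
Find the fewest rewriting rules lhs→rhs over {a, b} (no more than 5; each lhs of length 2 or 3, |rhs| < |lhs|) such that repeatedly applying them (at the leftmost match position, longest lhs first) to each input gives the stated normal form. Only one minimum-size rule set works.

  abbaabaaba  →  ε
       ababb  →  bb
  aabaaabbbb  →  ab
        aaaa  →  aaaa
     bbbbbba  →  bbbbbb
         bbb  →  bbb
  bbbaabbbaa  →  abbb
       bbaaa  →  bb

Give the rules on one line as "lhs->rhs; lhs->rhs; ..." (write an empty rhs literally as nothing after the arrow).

aab->a; aba->; ba->b; bab->ab

  | abbaabaaba => abbabaaba => ababaaba => baaba => baba => aba => ε
  | ababb => bb
  | aabaaabbbb => aaaabbbb => aaabbb => aabb => ab
  | aaaa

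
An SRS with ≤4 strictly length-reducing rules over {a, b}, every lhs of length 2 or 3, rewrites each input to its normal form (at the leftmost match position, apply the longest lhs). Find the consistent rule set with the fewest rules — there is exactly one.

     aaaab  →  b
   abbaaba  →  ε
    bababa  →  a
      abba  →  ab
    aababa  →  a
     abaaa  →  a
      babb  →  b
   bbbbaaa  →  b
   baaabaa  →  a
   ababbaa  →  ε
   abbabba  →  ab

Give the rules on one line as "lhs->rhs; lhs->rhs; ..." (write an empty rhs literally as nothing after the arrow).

aa->; ba->; bab->

  | aaaab => aab => b
  | abbaaba => ababa => aa => ε
  | bababa => aba => a
  | abba => ab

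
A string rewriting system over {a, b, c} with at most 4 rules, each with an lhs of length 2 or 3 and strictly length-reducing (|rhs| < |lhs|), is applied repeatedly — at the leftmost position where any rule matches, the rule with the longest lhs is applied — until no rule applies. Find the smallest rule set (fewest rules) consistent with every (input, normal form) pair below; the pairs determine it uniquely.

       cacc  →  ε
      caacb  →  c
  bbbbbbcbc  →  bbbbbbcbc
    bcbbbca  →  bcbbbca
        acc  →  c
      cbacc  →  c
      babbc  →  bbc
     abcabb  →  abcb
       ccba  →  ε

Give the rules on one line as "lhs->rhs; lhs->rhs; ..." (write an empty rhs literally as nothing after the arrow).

ac->; ba->; cab->c; cc->

  | cacc => cc => ε
  | caacb => cab => c
  | bbbbbbcbc
  | bcbbbca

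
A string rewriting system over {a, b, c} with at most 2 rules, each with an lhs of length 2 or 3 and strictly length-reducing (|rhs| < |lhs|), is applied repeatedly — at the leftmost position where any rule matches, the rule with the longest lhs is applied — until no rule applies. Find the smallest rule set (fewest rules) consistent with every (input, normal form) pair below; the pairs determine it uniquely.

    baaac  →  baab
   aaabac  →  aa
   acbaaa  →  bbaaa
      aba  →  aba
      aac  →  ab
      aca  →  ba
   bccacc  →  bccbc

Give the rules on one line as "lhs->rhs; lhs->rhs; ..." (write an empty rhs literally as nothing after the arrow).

abb->; ac->b

  | baaac => baab
  | aaabac => aaabb => aa
  | acbaaa => bbaaa
  | aba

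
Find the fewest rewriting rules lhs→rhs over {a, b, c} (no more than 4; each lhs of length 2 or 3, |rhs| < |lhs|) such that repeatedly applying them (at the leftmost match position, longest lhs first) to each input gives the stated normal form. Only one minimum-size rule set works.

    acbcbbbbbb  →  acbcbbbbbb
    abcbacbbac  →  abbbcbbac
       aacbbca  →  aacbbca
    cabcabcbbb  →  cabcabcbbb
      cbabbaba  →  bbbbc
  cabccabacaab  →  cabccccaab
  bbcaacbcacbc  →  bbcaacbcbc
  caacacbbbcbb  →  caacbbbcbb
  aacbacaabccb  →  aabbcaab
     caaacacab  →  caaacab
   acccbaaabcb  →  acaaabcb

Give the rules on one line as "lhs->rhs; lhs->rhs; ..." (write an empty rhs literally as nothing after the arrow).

aba->c; cac->c; cba->bb; ccb->

  | acbcbbbbbb
  | abcbacbbac => abbbcbbac
  | aacbbca
  | cabcabcbbb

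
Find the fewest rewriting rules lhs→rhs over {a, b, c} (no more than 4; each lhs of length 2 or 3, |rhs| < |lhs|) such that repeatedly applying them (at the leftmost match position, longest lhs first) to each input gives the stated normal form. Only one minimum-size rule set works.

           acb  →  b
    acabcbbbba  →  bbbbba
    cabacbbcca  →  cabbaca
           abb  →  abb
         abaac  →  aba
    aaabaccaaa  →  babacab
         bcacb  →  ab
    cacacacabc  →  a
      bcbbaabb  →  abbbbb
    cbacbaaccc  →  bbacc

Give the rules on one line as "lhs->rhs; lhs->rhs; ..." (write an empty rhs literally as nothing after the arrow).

aa->b; bc->a; cb->a; cba->ab

  | acb => aa => b
  | acabcbbbba => acaabbbba => acbbbbba => aabbbba => bbbbba
  | cabacbbcca => cabaabcca => cabbbcca => cabbaca
  | abb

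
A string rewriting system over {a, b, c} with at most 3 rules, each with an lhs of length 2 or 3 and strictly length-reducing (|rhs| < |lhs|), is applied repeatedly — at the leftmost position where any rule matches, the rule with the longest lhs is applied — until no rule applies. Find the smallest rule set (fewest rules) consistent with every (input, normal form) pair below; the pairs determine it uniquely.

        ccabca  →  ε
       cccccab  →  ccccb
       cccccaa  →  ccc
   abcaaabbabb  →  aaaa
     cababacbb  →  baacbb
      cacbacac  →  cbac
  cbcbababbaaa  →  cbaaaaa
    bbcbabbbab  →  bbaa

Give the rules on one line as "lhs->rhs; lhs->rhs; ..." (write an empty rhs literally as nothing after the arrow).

ab->a; bc->; ca->

  | ccabca => cbca => ca => ε
  | cccccab => ccccb
  | cccccaa => cccca => ccc
  | abcaaabbabb => acaaabbabb => aaabbabb => aaababb => aaaabb => aaaab => aaaa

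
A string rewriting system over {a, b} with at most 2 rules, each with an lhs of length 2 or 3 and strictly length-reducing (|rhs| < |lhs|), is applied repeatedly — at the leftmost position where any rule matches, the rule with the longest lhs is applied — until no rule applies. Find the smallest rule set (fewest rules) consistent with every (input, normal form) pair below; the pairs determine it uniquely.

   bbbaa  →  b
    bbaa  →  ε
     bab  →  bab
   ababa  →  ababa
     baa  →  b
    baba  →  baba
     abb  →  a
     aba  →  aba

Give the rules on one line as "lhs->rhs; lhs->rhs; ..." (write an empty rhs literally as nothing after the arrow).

  | bbbaa => baa => b
  | bbaa => aa => ε
  | bab
  | ababa

aa->; bb->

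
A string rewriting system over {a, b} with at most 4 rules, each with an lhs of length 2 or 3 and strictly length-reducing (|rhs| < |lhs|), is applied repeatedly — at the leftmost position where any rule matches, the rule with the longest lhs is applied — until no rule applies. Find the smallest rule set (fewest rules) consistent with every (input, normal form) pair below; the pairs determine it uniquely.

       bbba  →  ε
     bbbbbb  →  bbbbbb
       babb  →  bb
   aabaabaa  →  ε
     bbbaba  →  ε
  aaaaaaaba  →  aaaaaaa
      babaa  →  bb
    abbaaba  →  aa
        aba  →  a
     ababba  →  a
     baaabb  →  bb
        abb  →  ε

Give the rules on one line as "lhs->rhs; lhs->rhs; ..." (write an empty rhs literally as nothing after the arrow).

abb->; ba->; baa->bb; bba->ba

  | bbba => bba => ba => ε
  | bbbbbb
  | babb => bb
  | aabaabaa => aabbbaa => abaa => abb => ε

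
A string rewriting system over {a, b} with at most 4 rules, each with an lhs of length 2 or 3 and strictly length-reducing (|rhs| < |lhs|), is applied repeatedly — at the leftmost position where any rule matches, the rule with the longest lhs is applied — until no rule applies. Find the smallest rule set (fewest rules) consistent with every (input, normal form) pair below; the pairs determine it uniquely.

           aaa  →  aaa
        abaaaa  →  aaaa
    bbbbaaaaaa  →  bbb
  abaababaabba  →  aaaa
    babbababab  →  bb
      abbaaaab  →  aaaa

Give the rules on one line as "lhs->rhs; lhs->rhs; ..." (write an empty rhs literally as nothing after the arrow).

  | aaa
  | abaaaa => aaaa
  | bbbbaaaaaa => bbbbaaaaa => bbbbaaaa => bbbbaaa => bbbbaa => bbbba => bbb
  | abaababaabba => aababaabba => aabaabba => aaabba => aaaa

ab->; abb->a; ba->; baa->ba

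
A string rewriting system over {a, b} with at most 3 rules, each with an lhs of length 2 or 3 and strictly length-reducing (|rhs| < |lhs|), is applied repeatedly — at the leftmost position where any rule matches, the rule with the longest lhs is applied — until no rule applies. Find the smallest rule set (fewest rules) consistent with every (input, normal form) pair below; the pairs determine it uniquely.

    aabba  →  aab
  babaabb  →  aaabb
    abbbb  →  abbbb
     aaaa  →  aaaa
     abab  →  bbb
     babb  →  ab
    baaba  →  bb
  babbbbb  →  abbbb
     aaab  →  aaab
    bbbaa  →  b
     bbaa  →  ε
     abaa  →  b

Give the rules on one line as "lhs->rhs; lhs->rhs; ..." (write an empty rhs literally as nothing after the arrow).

  | aabba => aab
  | babaabb => aaabb
  | abbbb
  | aaaa

aba->bb; ba->; bab->a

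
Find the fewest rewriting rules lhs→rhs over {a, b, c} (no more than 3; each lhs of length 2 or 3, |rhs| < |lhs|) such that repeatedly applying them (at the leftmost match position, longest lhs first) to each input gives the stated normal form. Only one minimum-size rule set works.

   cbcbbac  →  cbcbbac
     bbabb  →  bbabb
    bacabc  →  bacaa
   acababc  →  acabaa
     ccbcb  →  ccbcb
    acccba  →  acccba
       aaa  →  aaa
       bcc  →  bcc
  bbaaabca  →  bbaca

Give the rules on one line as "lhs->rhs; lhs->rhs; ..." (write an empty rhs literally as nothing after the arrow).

  | cbcbbac
  | bbabb
  | bacabc => bacaa
  | acababc => acabaa

aab->; abc->aa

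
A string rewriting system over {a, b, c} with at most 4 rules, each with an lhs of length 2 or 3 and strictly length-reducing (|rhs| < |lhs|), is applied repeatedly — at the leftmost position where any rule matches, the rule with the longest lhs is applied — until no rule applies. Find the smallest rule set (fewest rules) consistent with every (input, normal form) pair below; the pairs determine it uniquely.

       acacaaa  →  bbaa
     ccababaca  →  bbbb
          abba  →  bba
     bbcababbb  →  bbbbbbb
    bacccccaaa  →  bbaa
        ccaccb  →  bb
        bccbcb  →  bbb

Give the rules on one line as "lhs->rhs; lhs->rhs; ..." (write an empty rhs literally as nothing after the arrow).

ab->b; ca->b; cb->b

  | acacaaa => abcaaa => bcaaa => bbaa
  | ccababaca => cbbabaca => bbabaca => bbbaca => bbbab => bbbb
  | abba => bba
  | bbcababbb => bbbbabbb => bbbbbbb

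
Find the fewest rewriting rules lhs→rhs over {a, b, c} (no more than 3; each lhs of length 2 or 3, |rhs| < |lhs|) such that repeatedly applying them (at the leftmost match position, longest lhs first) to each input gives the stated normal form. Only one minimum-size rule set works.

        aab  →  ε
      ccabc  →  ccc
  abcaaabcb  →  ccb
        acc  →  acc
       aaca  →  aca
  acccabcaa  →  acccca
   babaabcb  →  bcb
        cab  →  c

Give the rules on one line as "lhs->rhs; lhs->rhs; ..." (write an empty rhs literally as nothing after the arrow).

aa->a; ab->

  | aab => ab => ε
  | ccabc => ccc
  | abcaaabcb => caaabcb => caabcb => cabcb => ccb
  | acc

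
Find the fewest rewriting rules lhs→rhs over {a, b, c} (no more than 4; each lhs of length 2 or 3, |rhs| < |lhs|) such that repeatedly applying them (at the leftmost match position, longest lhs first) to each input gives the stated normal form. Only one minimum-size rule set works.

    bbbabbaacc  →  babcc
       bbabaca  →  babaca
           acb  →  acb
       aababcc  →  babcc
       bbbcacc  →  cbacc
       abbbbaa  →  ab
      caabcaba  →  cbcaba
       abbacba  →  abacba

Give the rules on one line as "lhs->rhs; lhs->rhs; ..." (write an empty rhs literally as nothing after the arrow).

  | bbbabbaacc => bbabbaacc => babbaacc => babaacc => babcc
  | bbabaca => babaca
  | acb
  | aababcc => babcc

aa->; bb->b; bbc->cb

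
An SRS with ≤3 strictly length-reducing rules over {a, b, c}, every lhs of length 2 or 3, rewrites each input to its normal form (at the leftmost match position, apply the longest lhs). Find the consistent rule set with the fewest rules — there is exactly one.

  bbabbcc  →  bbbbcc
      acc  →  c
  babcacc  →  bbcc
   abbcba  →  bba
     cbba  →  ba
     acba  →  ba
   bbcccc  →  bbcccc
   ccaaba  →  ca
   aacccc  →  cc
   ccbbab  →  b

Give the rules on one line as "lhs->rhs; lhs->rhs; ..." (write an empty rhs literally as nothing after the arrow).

ab->b; ac->; cb->

  | bbabbcc => bbbbcc
  | acc => c
  | babcacc => bbcacc => bbcc
  | abbcba => bbcba => bba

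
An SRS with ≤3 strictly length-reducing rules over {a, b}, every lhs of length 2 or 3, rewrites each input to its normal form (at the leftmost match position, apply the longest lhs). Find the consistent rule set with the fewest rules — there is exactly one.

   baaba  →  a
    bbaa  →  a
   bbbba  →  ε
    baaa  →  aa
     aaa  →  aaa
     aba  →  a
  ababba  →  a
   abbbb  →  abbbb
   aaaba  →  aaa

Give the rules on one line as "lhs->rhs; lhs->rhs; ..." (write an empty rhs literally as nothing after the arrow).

  | baaba => aba => a
  | bbaa => baa => a
  | bbbba => bbba => bba => ba => ε
  | baaa => aa

ba->; bba->ba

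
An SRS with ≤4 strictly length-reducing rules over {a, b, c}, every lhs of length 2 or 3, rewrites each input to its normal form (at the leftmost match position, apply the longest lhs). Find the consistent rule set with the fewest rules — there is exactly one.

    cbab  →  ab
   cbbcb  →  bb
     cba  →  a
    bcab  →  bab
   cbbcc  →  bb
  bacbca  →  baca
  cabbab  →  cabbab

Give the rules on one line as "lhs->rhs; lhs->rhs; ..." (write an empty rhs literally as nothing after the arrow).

  | cbab => ab
  | cbbcb => bcb => bb
  | cba => a
  | bcab => bab

bc->b; bcc->bb; cb->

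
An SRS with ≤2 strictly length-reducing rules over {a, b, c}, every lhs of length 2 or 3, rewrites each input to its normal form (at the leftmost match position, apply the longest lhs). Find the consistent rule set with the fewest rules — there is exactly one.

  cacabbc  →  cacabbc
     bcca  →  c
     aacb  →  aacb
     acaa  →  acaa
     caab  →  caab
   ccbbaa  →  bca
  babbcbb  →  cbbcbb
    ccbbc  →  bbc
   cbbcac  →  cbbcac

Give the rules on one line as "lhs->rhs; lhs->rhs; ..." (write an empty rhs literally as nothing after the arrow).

ba->c; cc->

  | cacabbc
  | bcca => ba => c
  | aacb
  | acaa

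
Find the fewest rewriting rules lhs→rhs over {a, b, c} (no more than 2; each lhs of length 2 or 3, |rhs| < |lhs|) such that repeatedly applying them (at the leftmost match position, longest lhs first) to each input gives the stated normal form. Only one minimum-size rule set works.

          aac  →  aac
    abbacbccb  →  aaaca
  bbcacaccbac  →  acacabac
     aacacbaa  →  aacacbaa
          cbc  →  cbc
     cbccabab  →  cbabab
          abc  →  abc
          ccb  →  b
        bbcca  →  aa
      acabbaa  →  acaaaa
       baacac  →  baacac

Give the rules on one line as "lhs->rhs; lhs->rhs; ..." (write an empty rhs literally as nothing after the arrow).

  | aac
  | abbacbccb => aaacbccb => aaacbb => aaaca
  | bbcacaccbac => acacaccbac => acacabac
  | aacacbaa

bb->a; cc->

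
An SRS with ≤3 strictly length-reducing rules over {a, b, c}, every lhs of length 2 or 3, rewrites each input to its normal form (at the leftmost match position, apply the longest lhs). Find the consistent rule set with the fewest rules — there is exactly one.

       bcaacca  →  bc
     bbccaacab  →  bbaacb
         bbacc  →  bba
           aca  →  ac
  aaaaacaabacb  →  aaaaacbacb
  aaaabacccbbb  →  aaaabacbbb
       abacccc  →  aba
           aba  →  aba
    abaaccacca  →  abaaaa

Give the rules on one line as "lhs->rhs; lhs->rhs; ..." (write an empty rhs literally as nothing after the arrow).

ca->c; cc->

  | bcaacca => bcacca => bccca => bca => bc
  | bbccaacab => bbaacab => bbaacb
  | bbacc => bba
  | aca => ac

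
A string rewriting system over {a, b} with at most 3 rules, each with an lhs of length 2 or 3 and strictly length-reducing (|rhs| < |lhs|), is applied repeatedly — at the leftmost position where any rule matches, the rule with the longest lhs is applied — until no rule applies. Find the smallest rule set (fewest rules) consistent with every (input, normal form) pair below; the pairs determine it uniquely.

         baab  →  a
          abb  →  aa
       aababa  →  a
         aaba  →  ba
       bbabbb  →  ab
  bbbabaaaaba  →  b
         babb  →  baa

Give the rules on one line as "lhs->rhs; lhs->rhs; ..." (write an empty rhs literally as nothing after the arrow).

  | baab => bb => a
  | abb => aa
  | aababa => baba => bb => a
  | aaba => ba

aab->b; aba->b; bb->a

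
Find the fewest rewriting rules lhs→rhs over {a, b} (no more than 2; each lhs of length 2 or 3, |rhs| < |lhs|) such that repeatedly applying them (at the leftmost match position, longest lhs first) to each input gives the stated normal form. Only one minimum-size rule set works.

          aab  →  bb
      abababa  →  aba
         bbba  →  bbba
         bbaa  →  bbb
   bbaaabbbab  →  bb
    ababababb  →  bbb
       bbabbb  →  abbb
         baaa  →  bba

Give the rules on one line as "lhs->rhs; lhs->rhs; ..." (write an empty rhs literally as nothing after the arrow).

aa->b; bab->ab

  | aab => bb
  | abababa => aababa => bbaba => baba => aba
  | bbba
  | bbaa => bbb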